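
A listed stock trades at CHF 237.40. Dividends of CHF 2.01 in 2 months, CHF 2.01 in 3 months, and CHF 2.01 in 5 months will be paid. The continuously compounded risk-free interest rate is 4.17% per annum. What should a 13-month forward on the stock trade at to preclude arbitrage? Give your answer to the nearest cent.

PV(dividends) I = 2.01·e^(−0.0417·2/12) + 2.01·e^(−0.0417·3/12) + 2.01·e^(−0.0417·5/12)
I = 1.9961 + 1.9892 + 1.9754 = 5.9607
F = (S − I)·e^(rT) = (237.40 − 5.9607) · e^(0.0417·13/12)
= 231.4393 · e^0.045175 = 231.4393 × 1.046211 = CHF 242.13

CHF 242.13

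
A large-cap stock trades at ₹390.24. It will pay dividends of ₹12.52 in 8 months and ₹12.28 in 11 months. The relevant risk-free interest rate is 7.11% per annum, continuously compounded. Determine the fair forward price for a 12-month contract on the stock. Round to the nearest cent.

₹393.82

PV(dividends) I = 12.52·e^(−0.0711·8/12) + 12.28·e^(−0.0711·11/12)
I = 11.9404 + 11.5052 = 23.4456
F = (S − I)·e^(rT) = (390.24 − 23.4456) · e^(0.0711·12/12)
= 366.7944 · e^0.071100 = 366.7944 × 1.073689 = ₹393.82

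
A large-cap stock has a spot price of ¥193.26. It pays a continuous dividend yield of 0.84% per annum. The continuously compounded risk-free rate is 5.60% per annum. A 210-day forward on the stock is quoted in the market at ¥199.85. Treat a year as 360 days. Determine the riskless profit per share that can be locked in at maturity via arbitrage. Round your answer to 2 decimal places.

¥1.15 per share

Fair forward: F* = S·e^(carry·T), with carry = (r − q) = 0.0560 − 0.0084 = 0.0476
F* = 193.26 · e^(0.0476 × 210/360) = 193.26 · e^0.027767 = 193.26 × 1.028156 = ¥198.7014
Market ¥199.85 > fair ¥198.7014: forward overpriced → cash-and-carry (buy spot, short the forward).
At maturity, profit = |F_mkt − F*| = |199.85 − 198.7014| = ¥1.15 per share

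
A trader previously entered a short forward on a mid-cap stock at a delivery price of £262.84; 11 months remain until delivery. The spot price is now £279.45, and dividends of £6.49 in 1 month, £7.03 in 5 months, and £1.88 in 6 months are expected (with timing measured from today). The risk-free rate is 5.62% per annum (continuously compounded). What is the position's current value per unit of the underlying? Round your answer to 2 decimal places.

-£14.65

PV(remaining dividends) I = 6.49·e^(−0.0562·1/12) + 7.03·e^(−0.0562·5/12) + 1.88·e^(−0.0562·6/12) = 15.1549
Current forward F = (S − I)·e^(rT) = (279.45 − 15.1549)·e^(0.0562·11/12) = 264.2951 × 1.052867 = 278.2676
Value (long) = (F − K)·e^(−rT) = (278.2676 − 262.84) × 0.949788 = 14.6529
Short position value = −(long value) = -£14.65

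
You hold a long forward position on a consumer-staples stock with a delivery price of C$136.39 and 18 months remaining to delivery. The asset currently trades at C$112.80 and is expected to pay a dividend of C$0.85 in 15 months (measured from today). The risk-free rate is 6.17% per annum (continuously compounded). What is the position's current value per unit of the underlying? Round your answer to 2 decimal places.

PV(remaining dividends) I = 0.85·e^(−0.0617·15/12) = 0.7869
Current forward F = (S − I)·e^(rT) = (112.80 − 0.7869)·e^(0.0617·18/12) = 112.0131 × 1.096968 = 122.8748
Value (long) = (F − K)·e^(−rT) = (122.8748 − 136.39) × 0.911604 = -12.3205
Value = -C$12.32

-C$12.32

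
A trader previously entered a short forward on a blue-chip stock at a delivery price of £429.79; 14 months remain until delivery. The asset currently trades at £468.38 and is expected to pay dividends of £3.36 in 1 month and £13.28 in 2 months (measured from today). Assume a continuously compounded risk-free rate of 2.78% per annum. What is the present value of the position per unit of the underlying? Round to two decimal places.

PV(remaining dividends) I = 3.36·e^(−0.0278·1/12) + 13.28·e^(−0.0278·2/12) = 16.5708
Current forward F = (S − I)·e^(rT) = (468.38 − 16.5708)·e^(0.0278·14/12) = 451.8092 × 1.032965 = 466.7031
Value (long) = (F − K)·e^(−rT) = (466.7031 − 429.79) × 0.968087 = 35.7351
Short position value = −(long value) = -£35.74

-£35.74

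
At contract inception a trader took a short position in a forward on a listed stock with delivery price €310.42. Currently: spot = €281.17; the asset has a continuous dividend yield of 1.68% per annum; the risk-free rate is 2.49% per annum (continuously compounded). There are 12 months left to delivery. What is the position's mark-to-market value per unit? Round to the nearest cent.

€26.30

Current fair forward for the remaining 12 months: F = S·e^((r − q)·T), (r − q) = 0.0249 − 0.0168 = 0.0081
F = 281.17 · e^(0.0081 × 12/12) = 281.17 × 1.008133 = 283.4568
Value of long forward = (F − K)·e^(−rT) = (283.4568 − 310.42) · e^(−0.0249·12/12)
= -26.9632 × 0.975407 = -26.30
Short position value = −(long value) = €26.30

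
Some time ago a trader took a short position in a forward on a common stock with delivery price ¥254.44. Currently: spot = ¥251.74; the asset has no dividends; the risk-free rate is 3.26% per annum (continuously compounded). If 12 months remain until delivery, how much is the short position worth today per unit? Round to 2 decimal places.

Current fair forward for the remaining 12 months: F = S·e^(r·T), r = 0.0326
F = 251.74 · e^(0.0326 × 12/12) = 251.74 × 1.033137 = 260.0819
Value of long forward = (F − K)·e^(−rT) = (260.0819 − 254.44) · e^(−0.0326·12/12)
= 5.6419 × 0.967926 = 5.46
Short position value = −(long value) = -¥5.46

-¥5.46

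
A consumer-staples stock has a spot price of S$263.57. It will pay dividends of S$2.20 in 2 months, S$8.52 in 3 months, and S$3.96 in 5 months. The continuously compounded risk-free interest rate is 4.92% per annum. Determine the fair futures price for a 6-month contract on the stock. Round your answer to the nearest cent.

PV(dividends) I = 2.20·e^(−0.0492·2/12) + 8.52·e^(−0.0492·3/12) + 3.96·e^(−0.0492·5/12)
I = 2.1820 + 8.4158 + 3.8796 = 14.4774
F = (S − I)·e^(rT) = (263.57 − 14.4774) · e^(0.0492·6/12)
= 249.0926 · e^0.024600 = 249.0926 × 1.024905 = S$255.30

S$255.30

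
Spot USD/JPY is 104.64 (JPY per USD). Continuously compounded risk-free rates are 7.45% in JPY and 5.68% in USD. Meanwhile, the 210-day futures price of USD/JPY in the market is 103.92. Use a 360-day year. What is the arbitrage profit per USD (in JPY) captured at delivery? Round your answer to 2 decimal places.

Fair futures: F* = S·e^(carry·T), with carry = (r_JPY − r_USD) = 0.0745 − 0.0568 = 0.0177
F* = 104.64 · e^(0.0177 × 210/360) = 104.64 · e^0.010325 = 104.64 × 1.010378 = 105.7260
Market 103.92 < fair 105.7260: forward underpriced → reverse cash-and-carry (short spot, go long the forward).
At maturity, profit = |F_mkt − F*| = |103.92 − 105.7260| = 1.81 per USD (in JPY)

1.81 per USD (in JPY)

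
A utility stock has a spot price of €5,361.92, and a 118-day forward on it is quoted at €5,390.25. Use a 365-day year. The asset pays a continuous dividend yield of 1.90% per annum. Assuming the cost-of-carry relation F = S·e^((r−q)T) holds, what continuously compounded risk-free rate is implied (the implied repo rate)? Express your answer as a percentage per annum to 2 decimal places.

3.53%

From F = S·e^((r−q)T): (r − q) = ln(F/S)/T
ln(5390.25/5361.92) = ln(1.005284) = 0.005270
(r − q) = 0.005270 / (118/365) = 0.016301
r = ln(F/S)/T + q = 0.016301 + 0.0190 = 0.035301
r = 3.53%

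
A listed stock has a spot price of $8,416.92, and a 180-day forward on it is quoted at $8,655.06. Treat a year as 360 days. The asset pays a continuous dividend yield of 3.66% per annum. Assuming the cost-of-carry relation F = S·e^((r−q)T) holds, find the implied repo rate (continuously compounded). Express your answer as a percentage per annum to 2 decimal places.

9.24%

From F = S·e^((r−q)T): (r − q) = ln(F/S)/T
ln(8655.06/8416.92) = ln(1.028293) = 0.027900
(r − q) = 0.027900 / (180/360) = 0.055800
r = ln(F/S)/T + q = 0.055800 + 0.0366 = 0.092400
r = 9.24%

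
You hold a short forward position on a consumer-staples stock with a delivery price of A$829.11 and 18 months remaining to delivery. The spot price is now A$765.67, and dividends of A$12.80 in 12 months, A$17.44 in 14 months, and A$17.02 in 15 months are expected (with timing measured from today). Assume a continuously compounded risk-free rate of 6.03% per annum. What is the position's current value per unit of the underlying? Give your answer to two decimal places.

PV(remaining dividends) I = 12.80·e^(−0.0603·12/12) + 17.44·e^(−0.0603·14/12) + 17.02·e^(−0.0603·15/12) = 44.0905
Current forward F = (S − I)·e^(rT) = (765.67 − 44.0905)·e^(0.0603·18/12) = 721.5795 × 1.094667 = 789.8893
Value (long) = (F − K)·e^(−rT) = (789.8893 − 829.11) × 0.913520 = -35.8289
Short position value = −(long value) = A$35.83

A$35.83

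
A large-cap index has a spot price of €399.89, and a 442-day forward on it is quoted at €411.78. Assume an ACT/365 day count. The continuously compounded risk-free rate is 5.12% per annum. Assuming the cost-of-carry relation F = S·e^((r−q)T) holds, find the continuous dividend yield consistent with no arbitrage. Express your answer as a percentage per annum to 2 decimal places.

From F = S·e^((r−q)T): (r − q) = ln(F/S)/T
ln(411.78/399.89) = ln(1.029733) = 0.029300
(r − q) = 0.029300 / (442/365) = 0.024196
q = r − ln(F/S)/T = 0.0512 − 0.024196 = 0.027004
q = 2.70%

2.70%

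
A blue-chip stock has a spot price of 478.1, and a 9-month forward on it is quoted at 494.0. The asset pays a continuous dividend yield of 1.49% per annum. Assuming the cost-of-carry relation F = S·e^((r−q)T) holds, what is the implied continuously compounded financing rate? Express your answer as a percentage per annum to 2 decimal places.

5.85%

From F = S·e^((r−q)T): (r − q) = ln(F/S)/T
ln(494.0/478.1) = ln(1.033257) = 0.032716
(r − q) = 0.032716 / (9/12) = 0.043621
r = ln(F/S)/T + q = 0.043621 + 0.0149 = 0.058521
r = 5.85%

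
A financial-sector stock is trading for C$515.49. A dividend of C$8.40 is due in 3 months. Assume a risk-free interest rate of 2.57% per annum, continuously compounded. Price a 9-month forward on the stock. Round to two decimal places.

PV(dividends) I = 8.40·e^(−0.0257·3/12)
I = 8.3462
F = (S − I)·e^(rT) = (515.49 − 8.3462) · e^(0.0257·9/12)
= 507.1438 · e^0.019275 = 507.1438 × 1.019462 = C$517.01

C$517.01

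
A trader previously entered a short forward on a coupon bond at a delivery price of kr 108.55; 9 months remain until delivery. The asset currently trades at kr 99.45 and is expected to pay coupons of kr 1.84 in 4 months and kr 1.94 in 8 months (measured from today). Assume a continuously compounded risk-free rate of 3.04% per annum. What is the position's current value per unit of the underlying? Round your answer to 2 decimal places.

kr 10.38

PV(remaining coupons) I = 1.84·e^(−0.0304·4/12) + 1.94·e^(−0.0304·8/12) = 3.7225
Current forward F = (S − I)·e^(rT) = (99.45 − 3.7225)·e^(0.0304·9/12) = 95.7275 × 1.023062 = 97.9352
Value (long) = (F − K)·e^(−rT) = (97.9352 − 108.55) × 0.977458 = -10.3755
Short position value = −(long value) = kr 10.38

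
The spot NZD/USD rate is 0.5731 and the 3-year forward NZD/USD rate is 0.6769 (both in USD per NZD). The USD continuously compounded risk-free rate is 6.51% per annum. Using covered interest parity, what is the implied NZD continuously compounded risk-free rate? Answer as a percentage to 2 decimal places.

0.96%

F = S·e^((r_USD − r_NZD)T) ⇒ r_NZD = r_USD − ln(F/S)/T
ln(0.6769/0.5731) = 0.166463; /(3) = 0.055488
r_NZD = 0.0651 − 0.055488 = 0.009612
r_NZD = 0.96%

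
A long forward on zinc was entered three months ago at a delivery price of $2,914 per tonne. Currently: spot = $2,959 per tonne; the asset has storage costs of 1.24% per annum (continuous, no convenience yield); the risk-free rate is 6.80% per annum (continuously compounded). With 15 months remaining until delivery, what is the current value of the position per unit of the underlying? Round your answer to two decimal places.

$328.68 per tonne

Current fair forward for the remaining 15 months: F = S·e^((r + u)·T), (r + u) = 0.0680 + 0.0124 = 0.0804
F = 2959 · e^(0.0804 × 15/12) = 2959 × 1.10572364 = 3271.8363
Value of long forward = (F − K)·e^(−rT) = (3271.8363 − 2914) · e^(−0.0680·15/12)
= 357.8363 × 0.91851228 = 328.68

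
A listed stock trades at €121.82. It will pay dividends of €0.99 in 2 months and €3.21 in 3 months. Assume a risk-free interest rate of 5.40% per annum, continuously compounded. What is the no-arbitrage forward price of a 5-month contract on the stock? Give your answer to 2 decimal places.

PV(dividends) I = 0.99·e^(−0.0540·2/12) + 3.21·e^(−0.0540·3/12)
I = 0.9811 + 3.1670 = 4.1481
F = (S − I)·e^(rT) = (121.82 − 4.1481) · e^(0.0540·5/12)
= 117.6719 · e^0.022500 = 117.6719 × 1.022755 = €120.35

€120.35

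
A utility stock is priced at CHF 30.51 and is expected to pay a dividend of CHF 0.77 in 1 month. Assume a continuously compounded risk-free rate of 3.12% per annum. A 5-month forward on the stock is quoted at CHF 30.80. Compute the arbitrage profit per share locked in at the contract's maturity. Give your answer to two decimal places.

CHF 0.67 per share

PV(dividends) I = 0.77·e^(−0.0312·1/12) = 0.7680
Fair forward F* = (S − I)·e^(rT) = (30.51 − 0.7680)·e^0.013000 = 29.7420 × 1.013085 = 30.1312
Market CHF 30.80 > fair 30.1312: forward overpriced → cash-and-carry (borrow at r, buy the stock and collect the dividends, short the forward).
Profit at T = |F_mkt − F*| = |30.80 − 30.1312| = CHF 0.67 per share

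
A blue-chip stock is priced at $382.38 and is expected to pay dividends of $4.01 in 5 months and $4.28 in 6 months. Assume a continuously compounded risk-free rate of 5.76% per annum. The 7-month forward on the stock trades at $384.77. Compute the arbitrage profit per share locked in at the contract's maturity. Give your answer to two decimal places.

PV(dividends) I = 4.01·e^(−0.0576·5/12) + 4.28·e^(−0.0576·6/12) = 8.0734
Fair forward F* = (S − I)·e^(rT) = (382.38 − 8.0734)·e^0.033600 = 374.3066 × 1.034171 = 387.0970
Market $384.77 < fair 387.0970: forward underpriced → reverse cash-and-carry (short the stock, invest proceeds at r, pay the dividends, go long the forward).
Profit at T = |F_mkt − F*| = |384.77 − 387.0970| = $2.33 per share

$2.33 per share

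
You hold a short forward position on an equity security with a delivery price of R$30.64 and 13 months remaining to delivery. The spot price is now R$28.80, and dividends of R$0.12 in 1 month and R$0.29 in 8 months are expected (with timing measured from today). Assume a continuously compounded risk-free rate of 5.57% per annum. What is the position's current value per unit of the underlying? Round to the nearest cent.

PV(remaining dividends) I = 0.12·e^(−0.0557·1/12) + 0.29·e^(−0.0557·8/12) = 0.3989
Current forward F = (S − I)·e^(rT) = (28.80 − 0.3989)·e^(0.0557·13/12) = 28.4011 × 1.062199 = 30.1676
Value (long) = (F − K)·e^(−rT) = (30.1676 − 30.64) × 0.941443 = -0.4447
Short position value = −(long value) = R$0.44

R$0.44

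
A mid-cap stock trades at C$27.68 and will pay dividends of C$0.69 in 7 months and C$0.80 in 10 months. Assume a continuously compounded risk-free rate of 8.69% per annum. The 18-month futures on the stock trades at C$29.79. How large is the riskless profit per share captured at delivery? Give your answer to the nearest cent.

PV(dividends) I = 0.69·e^(−0.0869·7/12) + 0.80·e^(−0.0869·10/12) = 1.4000
Fair futures F* = (S − I)·e^(rT) = (27.68 − 1.4000)·e^0.130350 = 26.2800 × 1.139227 = 29.9389
Market C$29.79 < fair 29.9389: forward underpriced → reverse cash-and-carry (short the stock, invest proceeds at r, pay the dividends, go long the forward).
Profit at T = |F_mkt − F*| = |29.79 − 29.9389| = C$0.15 per share

C$0.15 per share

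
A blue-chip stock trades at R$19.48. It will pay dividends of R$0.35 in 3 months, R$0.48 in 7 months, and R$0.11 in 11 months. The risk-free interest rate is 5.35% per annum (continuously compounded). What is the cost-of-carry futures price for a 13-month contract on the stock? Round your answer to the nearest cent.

PV(dividends) I = 0.35·e^(−0.0535·3/12) + 0.48·e^(−0.0535·7/12) + 0.11·e^(−0.0535·11/12)
I = 0.3453 + 0.4653 + 0.1047 = 0.9153
F = (S − I)·e^(rT) = (19.48 − 0.9153) · e^(0.0535·13/12)
= 18.5647 · e^0.057958 = 18.5647 × 1.059670 = R$19.67

R$19.67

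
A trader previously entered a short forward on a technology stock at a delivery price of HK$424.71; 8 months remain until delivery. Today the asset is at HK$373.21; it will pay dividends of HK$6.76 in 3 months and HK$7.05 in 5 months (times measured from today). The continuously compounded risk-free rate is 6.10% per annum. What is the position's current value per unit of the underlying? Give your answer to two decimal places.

HK$48.11

PV(remaining dividends) I = 6.76·e^(−0.0610·3/12) + 7.05·e^(−0.0610·5/12) = 13.5308
Current forward F = (S − I)·e^(rT) = (373.21 − 13.5308)·e^(0.0610·8/12) = 359.6792 × 1.041505 = 374.6077
Value (long) = (F − K)·e^(−rT) = (374.6077 − 424.71) × 0.960149 = -48.1057
Short position value = −(long value) = HK$48.11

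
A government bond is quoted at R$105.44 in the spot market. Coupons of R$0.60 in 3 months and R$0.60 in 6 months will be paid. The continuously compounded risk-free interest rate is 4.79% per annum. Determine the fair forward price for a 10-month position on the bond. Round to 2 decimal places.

R$108.51

PV(coupons) I = 0.60·e^(−0.0479·3/12) + 0.60·e^(−0.0479·6/12)
I = 0.5929 + 0.5858 = 1.1787
F = (S − I)·e^(rT) = (105.44 − 1.1787) · e^(0.0479·10/12)
= 104.2613 · e^0.039917 = 104.2613 × 1.040724 = R$108.51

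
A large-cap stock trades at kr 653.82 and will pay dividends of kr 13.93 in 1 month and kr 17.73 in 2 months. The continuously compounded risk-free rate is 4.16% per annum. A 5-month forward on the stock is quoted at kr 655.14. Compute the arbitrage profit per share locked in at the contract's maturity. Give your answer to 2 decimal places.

kr 21.93 per share

PV(dividends) I = 13.93·e^(−0.0416·1/12) + 17.73·e^(−0.0416·2/12) = 31.4893
Fair forward F* = (S − I)·e^(rT) = (653.82 − 31.4893)·e^0.017333 = 622.3307 × 1.017484 = 633.2115
Market kr 655.14 > fair 633.2115: forward overpriced → cash-and-carry (borrow at r, buy the stock and collect the dividends, short the forward).
Profit at T = |F_mkt − F*| = |655.14 − 633.2115| = kr 21.93 per share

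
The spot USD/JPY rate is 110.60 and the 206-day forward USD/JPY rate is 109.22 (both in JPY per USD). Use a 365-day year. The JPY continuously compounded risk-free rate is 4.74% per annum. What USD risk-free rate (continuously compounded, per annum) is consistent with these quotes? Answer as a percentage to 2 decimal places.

6.96%

F = S·e^((r_JPY − r_USD)T) ⇒ r_USD = r_JPY − ln(F/S)/T
ln(109.22/110.60) = -0.012556; /(206/365) = -0.022247
r_USD = 0.0474 + 0.022247 = 0.069647
r_USD = 6.96%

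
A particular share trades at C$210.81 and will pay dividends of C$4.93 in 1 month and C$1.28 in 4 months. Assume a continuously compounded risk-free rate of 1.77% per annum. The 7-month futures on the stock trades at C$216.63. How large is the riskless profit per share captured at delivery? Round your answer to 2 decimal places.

C$9.89 per share

PV(dividends) I = 4.93·e^(−0.0177·1/12) + 1.28·e^(−0.0177·4/12) = 6.1952
Fair futures F* = (S − I)·e^(rT) = (210.81 − 6.1952)·e^0.010325 = 204.6148 × 1.010378 = 206.7383
Market C$216.63 > fair 206.7383: forward overpriced → cash-and-carry (borrow at r, buy the stock and collect the dividends, short the forward).
Profit at T = |F_mkt − F*| = |216.63 − 206.7383| = C$9.89 per share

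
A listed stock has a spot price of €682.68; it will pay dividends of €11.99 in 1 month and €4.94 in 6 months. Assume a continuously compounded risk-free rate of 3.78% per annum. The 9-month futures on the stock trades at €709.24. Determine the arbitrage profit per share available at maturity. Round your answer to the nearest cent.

€24.21 per share

PV(dividends) I = 11.99·e^(−0.0378·1/12) + 4.94·e^(−0.0378·6/12) = 16.7998
Fair futures F* = (S − I)·e^(rT) = (682.68 − 16.7998)·e^0.028350 = 665.8802 × 1.028756 = 685.0283
Market €709.24 > fair 685.0283: forward overpriced → cash-and-carry (borrow at r, buy the stock and collect the dividends, short the forward).
Profit at T = |F_mkt − F*| = |709.24 − 685.0283| = €24.21 per share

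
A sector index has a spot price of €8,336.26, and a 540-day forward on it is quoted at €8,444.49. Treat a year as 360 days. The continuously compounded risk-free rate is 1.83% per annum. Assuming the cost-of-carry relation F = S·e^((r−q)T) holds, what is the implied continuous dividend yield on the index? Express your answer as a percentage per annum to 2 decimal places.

From F = S·e^((r−q)T): (r − q) = ln(F/S)/T
ln(8444.49/8336.26) = ln(1.012983) = 0.012899
(r − q) = 0.012899 / (540/360) = 0.008599
q = r − ln(F/S)/T = 0.0183 − 0.008599 = 0.009701
q = 0.97%

0.97%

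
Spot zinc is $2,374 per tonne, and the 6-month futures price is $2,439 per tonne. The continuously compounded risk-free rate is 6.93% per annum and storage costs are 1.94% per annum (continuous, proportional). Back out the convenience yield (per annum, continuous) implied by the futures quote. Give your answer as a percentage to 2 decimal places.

3.47%

F = S·e^((r+u−y)T) ⇒ (r+u−y) = ln(F/S)/T
ln(2439/2374) = 0.027012; /T ⇒ 0.054024
y = r + u − ln(F/S)/T = 0.0693 + 0.0194 − 0.054024 = 0.034676
y = 3.47%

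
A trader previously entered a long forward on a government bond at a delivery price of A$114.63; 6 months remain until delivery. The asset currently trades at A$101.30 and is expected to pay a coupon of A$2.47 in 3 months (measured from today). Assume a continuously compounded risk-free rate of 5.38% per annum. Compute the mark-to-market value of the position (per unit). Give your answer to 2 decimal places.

PV(remaining coupons) I = 2.47·e^(−0.0538·3/12) = 2.4370
Current forward F = (S − I)·e^(rT) = (101.30 − 2.4370)·e^(0.0538·6/12) = 98.8630 × 1.027265 = 101.5585
Value (long) = (F − K)·e^(−rT) = (101.5585 − 114.63) × 0.973459 = -12.7246
Value = -A$12.72

-A$12.72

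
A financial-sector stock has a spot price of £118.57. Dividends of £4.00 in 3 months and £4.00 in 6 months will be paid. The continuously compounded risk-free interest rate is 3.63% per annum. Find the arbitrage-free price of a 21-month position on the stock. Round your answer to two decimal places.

PV(dividends) I = 4.00·e^(−0.0363·3/12) + 4.00·e^(−0.0363·6/12)
I = 3.9639 + 3.9281 = 7.8920
F = (S − I)·e^(rT) = (118.57 − 7.8920) · e^(0.0363·21/12)
= 110.6780 · e^0.063525 = 110.6780 × 1.065586 = £117.94

£117.94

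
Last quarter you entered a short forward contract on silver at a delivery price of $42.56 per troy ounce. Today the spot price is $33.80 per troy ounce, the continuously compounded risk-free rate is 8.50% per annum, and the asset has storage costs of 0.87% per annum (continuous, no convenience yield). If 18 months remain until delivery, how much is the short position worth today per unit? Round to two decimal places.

$3.22 per troy ounce

Current fair forward for the remaining 18 months: F = S·e^((r + u)·T), (r + u) = 0.0850 + 0.0087 = 0.0937
F = 33.80 · e^(0.0937 × 18/12) = 33.80 × 1.150907 = 38.9007
Value of long forward = (F − K)·e^(−rT) = (38.9007 − 42.56) · e^(−0.0850·18/12)
= -3.6593 × 0.880293 = -3.22
Short position value = −(long value) = $3.22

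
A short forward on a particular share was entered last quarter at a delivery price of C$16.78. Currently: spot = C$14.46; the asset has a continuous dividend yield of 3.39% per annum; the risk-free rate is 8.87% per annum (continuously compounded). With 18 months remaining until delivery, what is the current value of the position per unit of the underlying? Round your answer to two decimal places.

C$0.95

Current fair forward for the remaining 18 months: F = S·e^((r − q)·T), (r − q) = 0.0887 − 0.0339 = 0.0548
F = 14.46 · e^(0.0548 × 18/12) = 14.46 × 1.085673 = 15.6988
Value of long forward = (F − K)·e^(−rT) = (15.6988 − 16.78) · e^(−0.0887·18/12)
= -1.0812 × 0.875421 = -0.95
Short position value = −(long value) = C$0.95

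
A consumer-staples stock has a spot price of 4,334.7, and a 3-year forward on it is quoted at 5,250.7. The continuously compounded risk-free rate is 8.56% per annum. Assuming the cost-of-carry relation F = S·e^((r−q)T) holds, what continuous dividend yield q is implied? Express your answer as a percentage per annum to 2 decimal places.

From F = S·e^((r−q)T): (r − q) = ln(F/S)/T
ln(5250.7/4334.7) = ln(1.211318) = 0.191709
(r − q) = 0.191709 / (3) = 0.063903
q = r − ln(F/S)/T = 0.0856 − 0.063903 = 0.021697
q = 2.17%

2.17%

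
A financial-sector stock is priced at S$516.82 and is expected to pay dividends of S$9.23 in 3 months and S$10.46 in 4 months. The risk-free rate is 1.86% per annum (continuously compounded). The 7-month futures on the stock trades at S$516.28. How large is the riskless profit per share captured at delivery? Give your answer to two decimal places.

S$13.62 per share

PV(dividends) I = 9.23·e^(−0.0186·3/12) + 10.46·e^(−0.0186·4/12) = 19.5825
Fair futures F* = (S − I)·e^(rT) = (516.82 − 19.5825)·e^0.010850 = 497.2375 × 1.010909 = 502.6619
Market S$516.28 > fair 502.6619: forward overpriced → cash-and-carry (borrow at r, buy the stock and collect the dividends, short the forward).
Profit at T = |F_mkt − F*| = |516.28 − 502.6619| = S$13.62 per share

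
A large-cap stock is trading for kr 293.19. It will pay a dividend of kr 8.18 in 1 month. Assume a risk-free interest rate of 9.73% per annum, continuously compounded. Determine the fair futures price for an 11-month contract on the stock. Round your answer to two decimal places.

kr 311.67

PV(dividends) I = 8.18·e^(−0.0973·1/12)
I = 8.1139
F = (S − I)·e^(rT) = (293.19 − 8.1139) · e^(0.0973·11/12)
= 285.0761 · e^0.089192 = 285.0761 × 1.093291 = kr 311.67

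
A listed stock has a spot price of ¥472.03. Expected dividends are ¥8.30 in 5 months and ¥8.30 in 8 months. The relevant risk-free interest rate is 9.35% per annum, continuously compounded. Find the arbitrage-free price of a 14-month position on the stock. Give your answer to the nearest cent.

¥508.83

PV(dividends) I = 8.30·e^(−0.0935·5/12) + 8.30·e^(−0.0935·8/12)
I = 7.9829 + 7.7984 = 15.7813
F = (S − I)·e^(rT) = (472.03 − 15.7813) · e^(0.0935·14/12)
= 456.2487 · e^0.109083 = 456.2487 × 1.115255 = ¥508.83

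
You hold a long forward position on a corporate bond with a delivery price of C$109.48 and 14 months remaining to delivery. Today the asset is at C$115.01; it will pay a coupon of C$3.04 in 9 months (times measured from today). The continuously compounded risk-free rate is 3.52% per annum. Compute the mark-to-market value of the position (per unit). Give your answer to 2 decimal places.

PV(remaining coupons) I = 3.04·e^(−0.0352·9/12) = 2.9608
Current forward F = (S − I)·e^(rT) = (115.01 − 2.9608)·e^(0.0352·14/12) = 112.0492 × 1.041922 = 116.7465
Value (long) = (F − K)·e^(−rT) = (116.7465 − 109.48) × 0.959765 = 6.9741
Value = C$6.97

C$6.97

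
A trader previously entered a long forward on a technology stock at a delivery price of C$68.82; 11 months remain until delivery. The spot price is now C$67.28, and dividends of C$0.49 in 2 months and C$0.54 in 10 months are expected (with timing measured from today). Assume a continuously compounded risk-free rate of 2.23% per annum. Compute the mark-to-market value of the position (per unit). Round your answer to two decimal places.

-C$1.17

PV(remaining dividends) I = 0.49·e^(−0.0223·2/12) + 0.54·e^(−0.0223·10/12) = 1.0182
Current forward F = (S − I)·e^(rT) = (67.28 − 1.0182)·e^(0.0223·11/12) = 66.2618 × 1.020652 = 67.6302
Value (long) = (F − K)·e^(−rT) = (67.6302 − 68.82) × 0.979766 = -1.1657
Value = -C$1.17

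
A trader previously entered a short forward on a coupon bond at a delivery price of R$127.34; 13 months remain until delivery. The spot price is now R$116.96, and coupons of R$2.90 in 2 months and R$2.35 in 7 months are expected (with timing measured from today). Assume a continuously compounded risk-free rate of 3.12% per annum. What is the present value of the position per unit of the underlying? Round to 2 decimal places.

PV(remaining coupons) I = 2.90·e^(−0.0312·2/12) + 2.35·e^(−0.0312·7/12) = 5.1926
Current forward F = (S − I)·e^(rT) = (116.96 − 5.1926)·e^(0.0312·13/12) = 111.7674 × 1.034378 = 115.6097
Value (long) = (F − K)·e^(−rT) = (115.6097 − 127.34) × 0.966765 = -11.3404
Short position value = −(long value) = R$11.34

R$11.34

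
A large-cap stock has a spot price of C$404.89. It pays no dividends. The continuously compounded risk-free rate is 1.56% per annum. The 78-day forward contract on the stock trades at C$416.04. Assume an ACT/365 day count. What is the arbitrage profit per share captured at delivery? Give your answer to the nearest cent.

C$9.80 per share

Fair forward: F* = S·e^(carry·T), with carry = r = 0.0156
F* = 404.89 · e^(0.0156 × 78/365) = 404.89 · e^0.003334 = 404.89 × 1.003340 = C$406.2423
Market C$416.04 > fair C$406.2423: forward overpriced → cash-and-carry (buy spot, short the forward).
At maturity, profit = |F_mkt − F*| = |416.04 − 406.2423| = C$9.80 per share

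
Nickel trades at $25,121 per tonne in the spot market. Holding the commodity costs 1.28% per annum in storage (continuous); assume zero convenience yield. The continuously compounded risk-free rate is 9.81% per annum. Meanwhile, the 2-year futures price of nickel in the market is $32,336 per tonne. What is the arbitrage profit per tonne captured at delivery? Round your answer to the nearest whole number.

$977 per tonne

Fair futures: F* = S·e^(carry·T), with carry = (r + u) = 0.0981 + 0.0128 = 0.1109
F* = 25121 · e^(0.1109 × 2) = 25121 · e^0.221800 = 25121 × 1.248322 = $31359.0970
Market $32336 > fair $31359.0970: forward overpriced → cash-and-carry (buy spot, short the forward).
At maturity, profit = |F_mkt − F*| = |32336 − 31359.0970| = $977 per tonne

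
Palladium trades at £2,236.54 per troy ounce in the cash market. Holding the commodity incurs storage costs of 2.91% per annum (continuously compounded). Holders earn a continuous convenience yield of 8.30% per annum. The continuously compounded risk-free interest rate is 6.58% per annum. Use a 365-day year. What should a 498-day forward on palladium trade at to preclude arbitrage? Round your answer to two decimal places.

Net carry = r + u − y = 0.0658 + 0.0291 − 0.0830 = 0.0119
F = S·e^((r+u−y)T) = 2236.54 · e^(0.0119 × 498/365) = 2236.54 · e^0.01623616
= 2236.54 × 1.01636868 = £2,273.15 per troy ounce

£2,273.15 per troy ounce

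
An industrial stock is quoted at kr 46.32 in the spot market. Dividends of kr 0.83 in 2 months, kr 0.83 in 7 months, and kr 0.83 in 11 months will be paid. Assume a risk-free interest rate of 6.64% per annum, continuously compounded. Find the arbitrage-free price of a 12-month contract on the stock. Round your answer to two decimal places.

PV(dividends) I = 0.83·e^(−0.0664·2/12) + 0.83·e^(−0.0664·7/12) + 0.83·e^(−0.0664·11/12)
I = 0.8209 + 0.7985 + 0.7810 = 2.4004
F = (S − I)·e^(rT) = (46.32 − 2.4004) · e^(0.0664·12/12)
= 43.9196 · e^0.066400 = 43.9196 × 1.068654 = kr 46.93

kr 46.93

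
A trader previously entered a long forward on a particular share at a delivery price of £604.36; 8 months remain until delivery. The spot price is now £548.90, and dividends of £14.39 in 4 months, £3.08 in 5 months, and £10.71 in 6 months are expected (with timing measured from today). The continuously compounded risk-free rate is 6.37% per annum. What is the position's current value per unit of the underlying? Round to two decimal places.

-£57.79

PV(remaining dividends) I = 14.39·e^(−0.0637·4/12) + 3.08·e^(−0.0637·5/12) + 10.71·e^(−0.0637·6/12) = 27.4613
Current forward F = (S − I)·e^(rT) = (548.90 − 27.4613)·e^(0.0637·8/12) = 521.4387 × 1.043381 = 544.0592
Value (long) = (F − K)·e^(−rT) = (544.0592 − 604.36) × 0.958422 = -57.7936
Value = -£57.79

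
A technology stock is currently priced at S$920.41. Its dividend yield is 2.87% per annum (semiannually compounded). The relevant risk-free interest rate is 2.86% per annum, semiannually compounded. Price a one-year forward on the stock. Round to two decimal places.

S$920.32

F = S · (1+r/2)^(2T) / (1+q/2)^(2T)
= 920.41 × 1.028804 / 1.028906 = 920.41 × 0.999901
F = S$920.32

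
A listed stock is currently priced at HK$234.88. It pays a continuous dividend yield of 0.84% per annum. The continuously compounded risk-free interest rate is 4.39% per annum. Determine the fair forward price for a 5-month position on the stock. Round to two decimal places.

HK$238.38

F = S·e^((r − q)T) = 234.88 · e^((0.0439 − 0.0084) × 5/12)
= 234.88 · e^0.014792 = 234.88 × 1.014902
F = HK$238.38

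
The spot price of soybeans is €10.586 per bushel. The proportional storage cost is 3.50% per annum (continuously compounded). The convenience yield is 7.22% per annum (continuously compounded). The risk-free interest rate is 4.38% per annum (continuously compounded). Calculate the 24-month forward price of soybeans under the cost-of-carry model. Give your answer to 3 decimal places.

€10.727 per bushel

Net carry = r + u − y = 0.0438 + 0.0350 − 0.0722 = 0.0066
F = S·e^((r+u−y)T) = 10.586 · e^(0.0066 × 24/12) = 10.586 · e^0.013200
= 10.586 × 1.013288 = €10.727 per bushel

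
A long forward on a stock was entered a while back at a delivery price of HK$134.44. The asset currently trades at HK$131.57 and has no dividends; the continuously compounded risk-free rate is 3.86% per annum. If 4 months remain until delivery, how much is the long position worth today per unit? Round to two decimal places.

Current fair forward for the remaining 4 months: F = S·e^(r·T), r = 0.0386
F = 131.57 · e^(0.0386 × 4/12) = 131.57 × 1.012950 = 133.2738
Value of long forward = (F − K)·e^(−rT) = (133.2738 − 134.44) · e^(−0.0386·4/12)
= -1.1662 × 0.987216 = -1.15

-HK$1.15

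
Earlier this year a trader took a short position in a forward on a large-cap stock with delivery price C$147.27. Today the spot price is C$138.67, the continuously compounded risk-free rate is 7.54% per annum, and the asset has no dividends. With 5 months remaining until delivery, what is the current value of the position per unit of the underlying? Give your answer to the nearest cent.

Current fair forward for the remaining 5 months: F = S·e^(r·T), r = 0.0754
F = 138.67 · e^(0.0754 × 5/12) = 138.67 × 1.031915 = 143.0957
Value of long forward = (F − K)·e^(−rT) = (143.0957 − 147.27) · e^(−0.0754·5/12)
= -4.1743 × 0.969072 = -4.05
Short position value = −(long value) = C$4.05

C$4.05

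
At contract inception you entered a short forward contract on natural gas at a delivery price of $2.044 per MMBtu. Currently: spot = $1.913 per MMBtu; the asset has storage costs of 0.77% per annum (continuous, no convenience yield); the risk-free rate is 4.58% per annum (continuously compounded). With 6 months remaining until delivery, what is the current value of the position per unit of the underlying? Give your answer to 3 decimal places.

Current fair forward for the remaining 6 months: F = S·e^((r + u)·T), (r + u) = 0.0458 + 0.0077 = 0.0535
F = 1.913 · e^(0.0535 × 6/12) = 1.913 × 1.027111 = 1.9649
Value of long forward = (F − K)·e^(−rT) = (1.9649 − 2.044) · e^(−0.0458·6/12)
= -0.0791 × 0.977360 = -0.077
Short position value = −(long value) = $0.077

$0.077 per MMBtu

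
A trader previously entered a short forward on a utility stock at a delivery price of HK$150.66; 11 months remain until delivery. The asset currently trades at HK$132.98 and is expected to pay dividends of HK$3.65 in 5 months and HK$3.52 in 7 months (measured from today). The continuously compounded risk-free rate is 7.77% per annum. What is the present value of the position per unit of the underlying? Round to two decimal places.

PV(remaining dividends) I = 3.65·e^(−0.0777·5/12) + 3.52·e^(−0.0777·7/12) = 6.8977
Current forward F = (S − I)·e^(rT) = (132.98 − 6.8977)·e^(0.0777·11/12) = 126.0823 × 1.073823 = 135.3901
Value (long) = (F − K)·e^(−rT) = (135.3901 − 150.66) × 0.931252 = -14.2201
Short position value = −(long value) = HK$14.22

HK$14.22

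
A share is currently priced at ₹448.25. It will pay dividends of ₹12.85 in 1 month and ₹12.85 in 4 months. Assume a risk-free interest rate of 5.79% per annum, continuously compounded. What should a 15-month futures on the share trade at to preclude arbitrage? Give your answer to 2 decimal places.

PV(dividends) I = 12.85·e^(−0.0579·1/12) + 12.85·e^(−0.0579·4/12)
I = 12.7881 + 12.6044 = 25.3925
F = (S − I)·e^(rT) = (448.25 − 25.3925) · e^(0.0579·15/12)
= 422.8575 · e^0.072375 = 422.8575 × 1.075058 = ₹454.60

₹454.60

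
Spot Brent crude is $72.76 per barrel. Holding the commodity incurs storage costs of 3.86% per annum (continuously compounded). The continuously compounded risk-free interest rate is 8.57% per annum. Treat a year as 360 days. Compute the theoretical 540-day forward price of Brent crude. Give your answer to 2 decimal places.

$87.67 per barrel

Net carry = r + u − y = 0.0857 + 0.0386 − 0.0000 = 0.1243
F = S·e^((r+u−y)T) = 72.76 · e^(0.1243 × 540/360) = 72.76 · e^0.186450
= 72.76 × 1.204964 = $87.67 per barrel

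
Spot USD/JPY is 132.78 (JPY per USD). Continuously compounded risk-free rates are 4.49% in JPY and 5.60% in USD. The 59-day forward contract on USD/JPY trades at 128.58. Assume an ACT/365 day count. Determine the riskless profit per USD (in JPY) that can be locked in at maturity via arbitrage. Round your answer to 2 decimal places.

3.96 per USD (in JPY)

Fair forward: F* = S·e^(carry·T), with carry = (r_JPY − r_USD) = 0.0449 − 0.0560 = -0.0111
F* = 132.78 · e^(-0.0111 × 59/365) = 132.78 · e^-0.001794 = 132.78 × 0.998208 = 132.5421
Market 128.58 < fair 132.5421: forward underpriced → reverse cash-and-carry (short spot, go long the forward).
At maturity, profit = |F_mkt − F*| = |128.58 − 132.5421| = 3.96 per USD (in JPY)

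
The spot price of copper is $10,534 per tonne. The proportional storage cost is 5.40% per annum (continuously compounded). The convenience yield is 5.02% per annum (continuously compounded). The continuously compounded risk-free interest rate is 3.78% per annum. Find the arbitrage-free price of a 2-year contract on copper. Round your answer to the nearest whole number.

Net carry = r + u − y = 0.0378 + 0.0540 − 0.0502 = 0.0416
F = S·e^((r+u−y)T) = 10534 · e^(0.0416 × 2) = 10534 · e^0.083200
= 10534 × 1.086759 = $11,448 per tonne

$11,448 per tonne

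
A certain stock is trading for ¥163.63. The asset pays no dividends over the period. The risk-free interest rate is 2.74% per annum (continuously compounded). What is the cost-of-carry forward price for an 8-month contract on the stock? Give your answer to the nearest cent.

¥166.65

F = S·e^(rT) = 163.63 · e^(0.0274 × 8/12)
= 163.63 · e^0.018267 = 163.63 × 1.018435
F = ¥166.65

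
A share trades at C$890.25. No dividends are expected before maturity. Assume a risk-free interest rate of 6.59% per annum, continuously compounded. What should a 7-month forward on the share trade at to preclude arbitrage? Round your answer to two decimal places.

F = S·e^(rT) = 890.25 · e^(0.0659 × 7/12)
= 890.25 · e^0.038442 = 890.25 × 1.039190
F = C$925.14

C$925.14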